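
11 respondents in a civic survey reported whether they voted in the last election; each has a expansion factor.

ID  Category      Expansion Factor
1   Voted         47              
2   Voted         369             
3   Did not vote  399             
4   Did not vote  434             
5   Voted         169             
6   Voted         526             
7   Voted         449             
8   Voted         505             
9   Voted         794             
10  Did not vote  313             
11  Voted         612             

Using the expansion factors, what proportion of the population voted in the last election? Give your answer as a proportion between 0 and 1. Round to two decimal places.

Sum of weights for 'Voted' = 47 + 369 + 169 + 526 + 449 + 505 + 794 + 612 = 3471
Total weight = 47 + 369 + 399 + 434 + 169 + 526 + 449 + 505 + 794 + 313 + 612 = 4617
Weighted proportion = 3471 / 4617 = 0.75178687

0.75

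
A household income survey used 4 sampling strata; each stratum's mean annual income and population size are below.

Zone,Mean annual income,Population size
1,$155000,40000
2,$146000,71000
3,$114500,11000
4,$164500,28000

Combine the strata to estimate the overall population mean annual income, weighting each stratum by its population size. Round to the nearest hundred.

Σ Nₕ·x̄ₕ = 155000×40000 + 146000×71000 + 114500×11000 + 164500×28000
  = 22431500000
Σ Nₕ = 40000 + 71000 + 11000 + 28000 = 150000
Overall mean = 22431500000 / 150000 = 149543.33

149500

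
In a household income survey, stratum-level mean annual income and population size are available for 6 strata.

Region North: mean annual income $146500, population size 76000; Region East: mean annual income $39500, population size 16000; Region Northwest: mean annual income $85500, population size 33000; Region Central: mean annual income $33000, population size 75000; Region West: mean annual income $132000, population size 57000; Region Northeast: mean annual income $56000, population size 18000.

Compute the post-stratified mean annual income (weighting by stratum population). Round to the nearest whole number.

93071

Σ Nₕ·x̄ₕ = 146500×76000 + 39500×16000 + 85500×33000 + 33000×75000 + 132000×57000 + 56000×18000
  = 11134000000 + 632000000 + 2821500000 + 2475000000 + 7524000000 + 1008000000 = 25594500000
Σ Nₕ = 275000
Overall mean = 25594500000 / 275000 = 93070.909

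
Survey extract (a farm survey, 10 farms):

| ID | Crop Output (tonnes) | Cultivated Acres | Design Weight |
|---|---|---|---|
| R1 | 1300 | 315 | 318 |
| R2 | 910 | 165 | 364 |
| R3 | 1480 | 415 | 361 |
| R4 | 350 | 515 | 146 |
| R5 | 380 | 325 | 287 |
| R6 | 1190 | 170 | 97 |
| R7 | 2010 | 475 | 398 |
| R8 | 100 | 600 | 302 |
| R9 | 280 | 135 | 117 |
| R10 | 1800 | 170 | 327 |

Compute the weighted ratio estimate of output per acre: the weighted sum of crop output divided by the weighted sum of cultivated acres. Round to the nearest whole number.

Σ wᵢ·y = 1300×318 + 910×364 + 1480×361 + 350×146 + 380×287 + 1190×97 + 2010×398 + 100×302 + 280×117 + 1800×327
  = 413400 + 331240 + 534280 + 51100 + 109060 + 115430 + 799980 + 30200 + 32760 + 588600 = 3006050
Σ wᵢ·x = 315×318 + 165×364 + 415×361 + 515×146 + 325×287 + 170×97 + 475×398 + 600×302 + 135×117 + 170×327
  = 100170 + 60060 + 149815 + 75190 + 93275 + 16490 + 189050 + 181200 + 15795 + 55590 = 936635
Ratio = 3006050 / 936635 = 3.2094146

3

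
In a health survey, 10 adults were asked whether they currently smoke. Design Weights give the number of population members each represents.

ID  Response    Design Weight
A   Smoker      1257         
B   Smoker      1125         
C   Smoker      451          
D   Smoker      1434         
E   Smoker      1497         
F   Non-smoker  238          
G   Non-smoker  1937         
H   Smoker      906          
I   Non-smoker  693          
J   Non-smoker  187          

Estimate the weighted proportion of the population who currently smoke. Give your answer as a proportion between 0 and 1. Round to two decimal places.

Sum of weights for 'Smoker' = 1257 + 1125 + 451 + 1434 + 1497 + 906 = 6670
Total weight = 1257 + 1125 + 451 + 1434 + 1497 + 238 + 1937 + 906 + 693 + 187 = 9725
Weighted proportion = 6670 / 9725 = 0.68586118

0.69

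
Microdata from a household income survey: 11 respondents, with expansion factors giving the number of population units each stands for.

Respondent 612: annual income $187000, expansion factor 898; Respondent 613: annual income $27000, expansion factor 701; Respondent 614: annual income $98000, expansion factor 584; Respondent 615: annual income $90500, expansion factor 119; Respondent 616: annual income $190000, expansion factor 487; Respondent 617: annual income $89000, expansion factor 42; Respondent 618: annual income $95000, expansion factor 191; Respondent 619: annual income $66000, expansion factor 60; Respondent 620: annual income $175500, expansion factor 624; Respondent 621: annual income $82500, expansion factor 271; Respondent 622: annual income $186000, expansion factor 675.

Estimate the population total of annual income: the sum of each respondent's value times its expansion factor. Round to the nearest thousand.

Weighted total = 187000×898 + 27000×701 + 98000×584 + 90500×119 + 190000×487 + 89000×42 + 95000×191 + 66000×60 + 175500×624 + 82500×271 + 186000×675
  = 630647000

630647000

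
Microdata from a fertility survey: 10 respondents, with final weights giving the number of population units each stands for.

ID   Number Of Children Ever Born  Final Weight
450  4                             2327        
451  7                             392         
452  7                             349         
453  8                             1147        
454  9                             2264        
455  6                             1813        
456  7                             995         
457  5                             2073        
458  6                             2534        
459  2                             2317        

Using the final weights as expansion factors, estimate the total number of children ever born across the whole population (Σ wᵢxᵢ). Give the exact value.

92093

Weighted total = 92093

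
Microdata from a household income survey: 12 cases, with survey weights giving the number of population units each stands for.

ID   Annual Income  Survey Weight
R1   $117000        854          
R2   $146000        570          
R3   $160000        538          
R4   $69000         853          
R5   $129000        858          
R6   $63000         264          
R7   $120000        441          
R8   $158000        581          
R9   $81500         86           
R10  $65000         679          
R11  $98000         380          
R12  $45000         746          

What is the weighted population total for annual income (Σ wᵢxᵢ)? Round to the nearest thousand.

Weighted total = 117000×854 + 146000×570 + 160000×538 + 69000×853 + 129000×858 + 63000×264 + 120000×441 + 158000×581 + 81500×86 + 65000×679 + 98000×380 + 45000×746
  = 722061000

722061000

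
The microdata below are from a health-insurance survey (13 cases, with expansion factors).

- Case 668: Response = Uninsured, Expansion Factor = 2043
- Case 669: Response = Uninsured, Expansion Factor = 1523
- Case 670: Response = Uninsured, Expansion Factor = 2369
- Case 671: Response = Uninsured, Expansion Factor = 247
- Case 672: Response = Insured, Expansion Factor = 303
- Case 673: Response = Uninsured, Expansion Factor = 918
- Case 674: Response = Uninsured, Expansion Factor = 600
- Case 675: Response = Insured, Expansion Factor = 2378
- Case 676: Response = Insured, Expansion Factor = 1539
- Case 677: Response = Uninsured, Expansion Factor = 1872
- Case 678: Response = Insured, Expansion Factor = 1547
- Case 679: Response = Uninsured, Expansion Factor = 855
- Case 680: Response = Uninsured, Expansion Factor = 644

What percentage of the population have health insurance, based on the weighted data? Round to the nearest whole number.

34

Sum of weights for 'Insured' = 303 + 2378 + 1539 + 1547 = 5767
Total weight = 16838
Weighted proportion = 5767 / 16838 = 0.34249911 → 34.249911%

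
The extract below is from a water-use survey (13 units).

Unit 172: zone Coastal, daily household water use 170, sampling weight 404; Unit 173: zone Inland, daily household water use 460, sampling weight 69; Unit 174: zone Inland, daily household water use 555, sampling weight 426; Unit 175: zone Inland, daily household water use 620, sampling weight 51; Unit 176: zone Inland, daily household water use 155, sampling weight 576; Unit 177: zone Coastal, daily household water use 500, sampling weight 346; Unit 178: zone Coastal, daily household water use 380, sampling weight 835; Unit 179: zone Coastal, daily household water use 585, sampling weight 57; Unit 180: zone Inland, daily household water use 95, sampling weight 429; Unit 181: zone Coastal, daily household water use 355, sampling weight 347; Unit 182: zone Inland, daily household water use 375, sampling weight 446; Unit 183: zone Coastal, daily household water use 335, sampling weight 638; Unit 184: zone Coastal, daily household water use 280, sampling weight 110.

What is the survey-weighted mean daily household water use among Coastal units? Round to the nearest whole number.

351

Coastal rows: 172, 177, 178, 179, 181, 183, 184
Weighted sum = 170×404 + 500×346 + 380×835 + 585×57 + 355×347 + 335×638 + 280×110
  = 68680 + 173000 + 317300 + 33345 + 123185 + 213730 + 30800 = 960040
Sum of weights = 2737
Weighted mean = 960040 / 2737 = 350.76361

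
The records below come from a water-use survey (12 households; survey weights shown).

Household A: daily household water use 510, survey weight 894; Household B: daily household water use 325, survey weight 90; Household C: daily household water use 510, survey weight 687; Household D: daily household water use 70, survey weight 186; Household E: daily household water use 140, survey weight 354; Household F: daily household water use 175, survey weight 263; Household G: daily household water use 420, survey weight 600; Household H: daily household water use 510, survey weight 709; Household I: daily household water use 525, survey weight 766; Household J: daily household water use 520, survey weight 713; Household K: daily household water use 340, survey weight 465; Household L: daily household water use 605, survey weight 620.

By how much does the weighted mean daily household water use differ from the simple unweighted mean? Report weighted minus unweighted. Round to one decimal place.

63.7

Unweighted sum = 510 + 325 + 510 + 70 + 140 + 175 + 420 + 510 + 525 + 520 + 340 + 605 = 4650
Unweighted mean = 4650 / 12 = 387.5
Weighted sum = 510×894 + 325×90 + 510×687 + 70×186 + 140×354 + 175×263 + 420×600 + 510×709 + 525×766 + 520×713 + 340×465 + 605×620
  = 455940 + 29250 + 350370 + 13020 + 49560 + 46025 + 252000 + 361590 + 402150 + 370760 + 158100 + 375100 = 2863865
Sum of weights = 894 + 90 + 687 + 186 + 354 + 263 + 600 + 709 + 766 + 713 + 465 + 620 = 6347
Weighted mean = 2863865 / 6347 = 451.21553
Difference (weighted minus unweighted) = 63.715535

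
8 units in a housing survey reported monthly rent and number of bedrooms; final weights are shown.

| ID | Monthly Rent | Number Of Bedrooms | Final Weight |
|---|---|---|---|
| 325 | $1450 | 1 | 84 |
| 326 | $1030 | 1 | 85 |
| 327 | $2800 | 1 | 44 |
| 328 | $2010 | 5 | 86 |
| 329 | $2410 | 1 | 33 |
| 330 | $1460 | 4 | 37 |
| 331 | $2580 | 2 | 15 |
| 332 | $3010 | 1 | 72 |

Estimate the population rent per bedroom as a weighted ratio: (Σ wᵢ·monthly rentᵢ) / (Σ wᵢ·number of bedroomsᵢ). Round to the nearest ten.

970

Σ wᵢ·y = 1450×84 + 1030×85 + 2800×44 + 2010×86 + 2410×33 + 1460×37 + 2580×15 + 3010×72
  = 121800 + 87550 + 123200 + 172860 + 79530 + 54020 + 38700 + 216720 = 894380
Σ wᵢ·x = 1×84 + 1×85 + 1×44 + 5×86 + 1×33 + 4×37 + 2×15 + 1×72
  = 84 + 85 + 44 + 430 + 33 + 148 + 30 + 72 = 926
Ratio = 894380 / 926 = 965.85313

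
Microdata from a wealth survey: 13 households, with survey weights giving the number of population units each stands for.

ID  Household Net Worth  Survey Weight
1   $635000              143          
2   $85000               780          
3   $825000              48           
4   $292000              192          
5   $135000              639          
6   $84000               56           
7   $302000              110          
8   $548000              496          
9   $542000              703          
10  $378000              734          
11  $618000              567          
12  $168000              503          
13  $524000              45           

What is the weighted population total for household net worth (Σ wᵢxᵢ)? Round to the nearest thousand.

1765734000

Weighted total = 1765734000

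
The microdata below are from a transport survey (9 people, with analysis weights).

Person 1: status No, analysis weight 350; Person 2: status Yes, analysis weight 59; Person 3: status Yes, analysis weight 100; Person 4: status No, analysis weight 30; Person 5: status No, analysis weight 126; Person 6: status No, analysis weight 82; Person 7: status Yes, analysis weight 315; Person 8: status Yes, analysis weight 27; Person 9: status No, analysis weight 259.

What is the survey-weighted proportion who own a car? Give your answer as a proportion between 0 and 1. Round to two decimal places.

0.37

Sum of weights for 'Yes' = 59 + 100 + 315 + 27 = 501
Total weight = 1348
Weighted proportion = 501 / 1348 = 0.37166172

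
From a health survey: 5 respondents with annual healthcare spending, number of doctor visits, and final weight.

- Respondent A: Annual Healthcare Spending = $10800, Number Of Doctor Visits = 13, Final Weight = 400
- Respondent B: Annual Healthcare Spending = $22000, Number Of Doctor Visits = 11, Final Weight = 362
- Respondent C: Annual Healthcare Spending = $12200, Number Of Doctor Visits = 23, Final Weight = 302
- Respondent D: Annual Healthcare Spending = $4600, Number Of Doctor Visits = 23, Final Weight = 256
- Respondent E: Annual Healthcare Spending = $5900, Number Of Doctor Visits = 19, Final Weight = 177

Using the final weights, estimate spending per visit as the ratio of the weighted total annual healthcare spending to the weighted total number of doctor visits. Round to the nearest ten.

Σ wᵢ·y = 10800×400 + 22000×362 + 12200×302 + 4600×256 + 5900×177
  = 18190300
Σ wᵢ·x = 13×400 + 11×362 + 23×302 + 23×256 + 19×177
  = 5200 + 3982 + 6946 + 5888 + 3363 = 25379
Ratio = 18190300 / 25379 = 716.74613

720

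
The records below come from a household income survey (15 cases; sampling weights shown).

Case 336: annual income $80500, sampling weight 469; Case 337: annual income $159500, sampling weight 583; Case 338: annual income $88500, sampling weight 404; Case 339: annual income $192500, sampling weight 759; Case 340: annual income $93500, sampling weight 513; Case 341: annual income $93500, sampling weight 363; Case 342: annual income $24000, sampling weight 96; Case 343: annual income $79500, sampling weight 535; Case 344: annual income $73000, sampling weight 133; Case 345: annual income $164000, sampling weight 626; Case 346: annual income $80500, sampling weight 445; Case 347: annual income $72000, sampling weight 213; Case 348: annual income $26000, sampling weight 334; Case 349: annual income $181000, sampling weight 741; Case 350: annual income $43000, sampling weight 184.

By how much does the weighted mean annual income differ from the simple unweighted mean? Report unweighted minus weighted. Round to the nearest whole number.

Unweighted sum = 1451000
Unweighted mean = 1451000 / 15 = 96733.333
Weighted sum = 753595500
Sum of weights = 6398
Weighted mean = 753595500 / 6398 = 117786.11
Difference (unweighted minus weighted) = -21052.772

-21053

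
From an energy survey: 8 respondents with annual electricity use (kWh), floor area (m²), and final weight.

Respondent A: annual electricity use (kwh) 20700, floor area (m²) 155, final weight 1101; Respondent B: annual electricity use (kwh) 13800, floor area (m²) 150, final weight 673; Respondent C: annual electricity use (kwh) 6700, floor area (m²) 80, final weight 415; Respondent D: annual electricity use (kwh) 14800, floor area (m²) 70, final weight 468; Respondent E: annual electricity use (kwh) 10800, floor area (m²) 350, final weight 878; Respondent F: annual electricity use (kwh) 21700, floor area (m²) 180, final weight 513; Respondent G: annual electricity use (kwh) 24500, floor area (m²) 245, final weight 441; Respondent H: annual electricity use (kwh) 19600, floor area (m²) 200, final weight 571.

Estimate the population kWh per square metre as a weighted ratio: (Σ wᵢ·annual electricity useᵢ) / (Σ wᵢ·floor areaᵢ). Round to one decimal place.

Σ wᵢ·y = 20700×1101 + 13800×673 + 6700×415 + 14800×468 + 10800×878 + 21700×513 + 24500×441 + 19600×571
  = 22790700 + 9287400 + 2780500 + 6926400 + 9482400 + 11132100 + 10804500 + 11191600 = 84395600
Σ wᵢ·x = 155×1101 + 150×673 + 80×415 + 70×468 + 350×878 + 180×513 + 245×441 + 200×571
  = 170655 + 100950 + 33200 + 32760 + 307300 + 92340 + 108045 + 114200 = 959450
Ratio = 84395600 / 959450 = 87.962479

88.0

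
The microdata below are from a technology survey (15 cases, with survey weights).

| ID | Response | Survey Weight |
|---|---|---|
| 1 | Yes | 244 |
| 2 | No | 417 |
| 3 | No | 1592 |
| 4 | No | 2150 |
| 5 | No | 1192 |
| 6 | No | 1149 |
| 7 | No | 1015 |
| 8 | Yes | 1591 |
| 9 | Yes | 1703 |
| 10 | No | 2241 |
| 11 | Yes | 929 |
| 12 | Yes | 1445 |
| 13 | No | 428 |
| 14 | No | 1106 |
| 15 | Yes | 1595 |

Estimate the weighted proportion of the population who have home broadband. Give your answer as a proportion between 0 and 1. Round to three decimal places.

Sum of weights for 'Yes' = 244 + 1591 + 1703 + 929 + 1445 + 1595 = 7507
Total weight = 18797
Weighted proportion = 7507 / 18797 = 0.39937224

0.399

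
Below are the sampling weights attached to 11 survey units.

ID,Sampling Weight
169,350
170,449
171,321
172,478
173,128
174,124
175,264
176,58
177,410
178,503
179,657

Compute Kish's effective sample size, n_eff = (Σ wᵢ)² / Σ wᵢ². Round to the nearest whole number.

Σ wᵢ = 350 + 449 + 321 + 478 + 128 + 124 + 264 + 58 + 410 + 503 + 657 = 3742
Σ wᵢ² = 1613204
n_eff = 3742² / 1613204 = 14002564 / 1613204 = 8.679971

9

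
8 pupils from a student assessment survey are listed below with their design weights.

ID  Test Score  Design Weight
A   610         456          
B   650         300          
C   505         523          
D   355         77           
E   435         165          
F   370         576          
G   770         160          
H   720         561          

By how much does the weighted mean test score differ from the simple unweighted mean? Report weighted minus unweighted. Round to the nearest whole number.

8

Unweighted sum = 610 + 650 + 505 + 355 + 435 + 370 + 770 + 720 = 4415
Unweighted mean = 4415 / 8 = 551.875
Weighted sum = 610×456 + 650×300 + 505×523 + 355×77 + 435×165 + 370×576 + 770×160 + 720×561
  = 278160 + 195000 + 264115 + 27335 + 71775 + 213120 + 123200 + 403920 = 1576625
Sum of weights = 456 + 300 + 523 + 77 + 165 + 576 + 160 + 561 = 2818
Weighted mean = 1576625 / 2818 = 559.48368
Difference (weighted minus unweighted) = 7.6086764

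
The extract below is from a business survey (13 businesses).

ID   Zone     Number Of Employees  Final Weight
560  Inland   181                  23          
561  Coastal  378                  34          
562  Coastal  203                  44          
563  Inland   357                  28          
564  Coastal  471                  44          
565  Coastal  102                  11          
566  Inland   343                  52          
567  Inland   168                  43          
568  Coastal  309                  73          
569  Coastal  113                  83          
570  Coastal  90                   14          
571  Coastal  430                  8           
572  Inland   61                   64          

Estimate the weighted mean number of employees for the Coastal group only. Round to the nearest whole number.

258

Coastal rows: 561, 562, 564, 565, 568, 569, 570, 571
Weighted sum = 378×34 + 203×44 + 471×44 + 102×11 + 309×73 + 113×83 + 90×14 + 430×8
  = 12852 + 8932 + 20724 + 1122 + 22557 + 9379 + 1260 + 3440 = 80266
Sum of weights = 34 + 44 + 44 + 11 + 73 + 83 + 14 + 8 = 311
Weighted mean = 80266 / 311 = 258.09003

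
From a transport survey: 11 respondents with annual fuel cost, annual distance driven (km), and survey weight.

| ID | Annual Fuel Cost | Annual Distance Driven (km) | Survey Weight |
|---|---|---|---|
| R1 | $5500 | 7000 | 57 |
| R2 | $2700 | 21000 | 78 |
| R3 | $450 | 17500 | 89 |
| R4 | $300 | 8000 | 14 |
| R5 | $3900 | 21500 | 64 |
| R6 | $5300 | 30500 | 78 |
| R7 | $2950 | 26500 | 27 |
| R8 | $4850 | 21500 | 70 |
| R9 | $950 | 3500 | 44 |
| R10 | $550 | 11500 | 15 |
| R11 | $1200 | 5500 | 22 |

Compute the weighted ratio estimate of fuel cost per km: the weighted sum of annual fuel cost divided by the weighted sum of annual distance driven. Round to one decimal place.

Σ wᵢ·y = 5500×57 + 2700×78 + 450×89 + 300×14 + 3900×64 + 5300×78 + 2950×27 + 4850×70 + 950×44 + 550×15 + 1200×22
  = 1726950
Σ wᵢ·x = 7000×57 + 21000×78 + 17500×89 + 8000×14 + 21500×64 + 30500×78 + 26500×27 + 21500×70 + 3500×44 + 11500×15 + 5500×22
  = 399000 + 1638000 + 1557500 + 112000 + 1376000 + 2379000 + 715500 + 1505000 + 154000 + 172500 + 121000 = 10129500
Ratio = 1726950 / 10129500 = 0.17048719

0.2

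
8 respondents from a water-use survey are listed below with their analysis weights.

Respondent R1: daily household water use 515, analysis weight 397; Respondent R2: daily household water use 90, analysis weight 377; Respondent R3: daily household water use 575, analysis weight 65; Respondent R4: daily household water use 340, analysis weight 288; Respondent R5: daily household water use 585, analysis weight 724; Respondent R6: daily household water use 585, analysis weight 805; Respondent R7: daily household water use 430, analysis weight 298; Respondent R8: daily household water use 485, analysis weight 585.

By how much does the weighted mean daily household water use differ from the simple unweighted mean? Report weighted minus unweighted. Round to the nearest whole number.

24

Unweighted sum = 515 + 90 + 575 + 340 + 585 + 585 + 430 + 485 = 3605
Unweighted mean = 3605 / 8 = 450.625
Weighted sum = 515×397 + 90×377 + 575×65 + 340×288 + 585×724 + 585×805 + 430×298 + 485×585
  = 204455 + 33930 + 37375 + 97920 + 423540 + 470925 + 128140 + 283725 = 1680010
Sum of weights = 397 + 377 + 65 + 288 + 724 + 805 + 298 + 585 = 3539
Weighted mean = 1680010 / 3539 = 474.7132
Difference (weighted minus unweighted) = 24.088196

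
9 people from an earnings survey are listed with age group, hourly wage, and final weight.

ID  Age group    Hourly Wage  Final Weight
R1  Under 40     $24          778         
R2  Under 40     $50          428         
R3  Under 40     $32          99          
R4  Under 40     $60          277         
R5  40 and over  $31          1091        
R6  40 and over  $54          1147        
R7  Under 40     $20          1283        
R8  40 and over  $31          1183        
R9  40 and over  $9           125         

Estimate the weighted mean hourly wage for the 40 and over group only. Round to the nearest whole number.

38

40 and over rows: R5, R6, R8, R9
Weighted sum = 31×1091 + 54×1147 + 31×1183 + 9×125
  = 33821 + 61938 + 36673 + 1125 = 133557
Sum of weights = 1091 + 1147 + 1183 + 125 = 3546
Weighted mean = 133557 / 3546 = 37.664129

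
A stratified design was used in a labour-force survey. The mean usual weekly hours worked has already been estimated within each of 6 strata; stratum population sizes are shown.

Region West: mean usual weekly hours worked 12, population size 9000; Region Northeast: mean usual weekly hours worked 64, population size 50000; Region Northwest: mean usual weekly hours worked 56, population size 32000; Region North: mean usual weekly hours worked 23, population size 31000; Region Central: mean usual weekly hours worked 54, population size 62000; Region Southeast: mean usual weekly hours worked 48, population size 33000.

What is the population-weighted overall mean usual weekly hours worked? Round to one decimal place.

49.5

Σ Nₕ·x̄ₕ = 12×9000 + 64×50000 + 56×32000 + 23×31000 + 54×62000 + 48×33000
  = 108000 + 3200000 + 1792000 + 713000 + 3348000 + 1584000 = 10745000
Σ Nₕ = 217000
Overall mean = 10745000 / 217000 = 49.516129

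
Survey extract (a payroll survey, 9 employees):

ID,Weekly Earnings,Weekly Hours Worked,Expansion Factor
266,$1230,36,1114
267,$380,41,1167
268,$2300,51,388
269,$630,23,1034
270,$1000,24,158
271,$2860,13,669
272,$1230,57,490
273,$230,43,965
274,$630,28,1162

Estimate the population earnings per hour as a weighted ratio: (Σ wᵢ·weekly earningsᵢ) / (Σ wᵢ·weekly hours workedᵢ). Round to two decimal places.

Σ wᵢ·y = 1230×1114 + 380×1167 + 2300×388 + 630×1034 + 1000×158 + 2860×669 + 1230×490 + 230×965 + 630×1162
  = 6985550
Σ wᵢ·x = 36×1114 + 41×1167 + 51×388 + 23×1034 + 24×158 + 13×669 + 57×490 + 43×965 + 28×1162
  = 40104 + 47847 + 19788 + 23782 + 3792 + 8697 + 27930 + 41495 + 32536 = 245971
Ratio = 6985550 / 245971 = 28.399893

28.40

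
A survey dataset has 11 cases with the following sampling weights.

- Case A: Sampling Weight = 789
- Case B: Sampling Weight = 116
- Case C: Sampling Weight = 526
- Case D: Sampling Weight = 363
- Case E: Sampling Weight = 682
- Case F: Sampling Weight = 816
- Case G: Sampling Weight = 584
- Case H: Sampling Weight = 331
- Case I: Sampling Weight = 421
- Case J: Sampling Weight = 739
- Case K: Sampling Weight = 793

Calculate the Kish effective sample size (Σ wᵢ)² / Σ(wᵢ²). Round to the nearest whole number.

Σ wᵢ = 789 + 116 + 526 + 363 + 682 + 816 + 584 + 331 + 421 + 739 + 793 = 6160
Σ wᵢ² = 3978230
n_eff = 6160² / 3978230 = 37945600 / 3978230 = 9.5383123

10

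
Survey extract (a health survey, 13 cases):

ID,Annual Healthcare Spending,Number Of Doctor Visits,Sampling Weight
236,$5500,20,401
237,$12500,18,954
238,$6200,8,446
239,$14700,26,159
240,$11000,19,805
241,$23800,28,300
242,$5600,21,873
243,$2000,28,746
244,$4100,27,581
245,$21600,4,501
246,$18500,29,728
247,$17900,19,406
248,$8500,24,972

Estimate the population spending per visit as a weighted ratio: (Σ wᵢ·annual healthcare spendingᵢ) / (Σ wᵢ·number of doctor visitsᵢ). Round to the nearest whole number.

506

Σ wᵢ·y = 83809900
Σ wᵢ·x = 165655
Ratio = 83809900 / 165655 = 505.9304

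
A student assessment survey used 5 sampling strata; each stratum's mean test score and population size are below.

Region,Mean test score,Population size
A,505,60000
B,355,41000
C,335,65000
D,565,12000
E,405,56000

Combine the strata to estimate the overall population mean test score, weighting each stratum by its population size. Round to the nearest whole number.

Σ Nₕ·x̄ₕ = 96090000
Σ Nₕ = 60000 + 41000 + 65000 + 12000 + 56000 = 234000
Overall mean = 96090000 / 234000 = 410.64103

411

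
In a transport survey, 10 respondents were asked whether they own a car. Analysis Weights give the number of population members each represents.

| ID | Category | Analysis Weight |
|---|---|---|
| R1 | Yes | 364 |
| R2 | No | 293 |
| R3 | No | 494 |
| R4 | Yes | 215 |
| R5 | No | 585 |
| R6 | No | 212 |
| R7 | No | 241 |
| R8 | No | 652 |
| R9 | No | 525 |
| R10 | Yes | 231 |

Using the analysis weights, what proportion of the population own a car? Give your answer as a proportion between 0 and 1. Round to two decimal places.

0.21

Sum of weights for 'Yes' = 364 + 215 + 231 = 810
Total weight = 364 + 293 + 494 + 215 + 585 + 212 + 241 + 652 + 525 + 231 = 3812
Weighted proportion = 810 / 3812 = 0.21248688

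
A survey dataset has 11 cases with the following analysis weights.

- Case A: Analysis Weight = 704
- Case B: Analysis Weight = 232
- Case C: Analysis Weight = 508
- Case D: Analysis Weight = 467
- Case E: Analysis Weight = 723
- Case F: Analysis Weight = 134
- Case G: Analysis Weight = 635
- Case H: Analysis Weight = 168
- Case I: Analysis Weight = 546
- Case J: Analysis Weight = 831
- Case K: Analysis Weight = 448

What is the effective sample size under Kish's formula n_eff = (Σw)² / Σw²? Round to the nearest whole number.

9

Σ wᵢ = 704 + 232 + 508 + 467 + 723 + 134 + 635 + 168 + 546 + 831 + 448 = 5396
Σ wᵢ² = 3187108
n_eff = 5396² / 3187108 = 29116816 / 3187108 = 9.1358109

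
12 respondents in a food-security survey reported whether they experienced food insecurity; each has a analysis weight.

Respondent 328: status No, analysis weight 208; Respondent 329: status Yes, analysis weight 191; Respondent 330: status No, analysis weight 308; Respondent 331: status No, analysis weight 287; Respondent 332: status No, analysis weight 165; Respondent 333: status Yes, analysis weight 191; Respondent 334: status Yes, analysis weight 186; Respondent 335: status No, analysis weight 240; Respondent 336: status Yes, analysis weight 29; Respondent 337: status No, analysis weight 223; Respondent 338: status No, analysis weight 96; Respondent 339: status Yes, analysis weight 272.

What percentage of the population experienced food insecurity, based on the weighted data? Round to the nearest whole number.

Sum of weights for 'Yes' = 191 + 191 + 186 + 29 + 272 = 869
Total weight = 2396
Weighted proportion = 869 / 2396 = 0.36268781 → 36.268781%

36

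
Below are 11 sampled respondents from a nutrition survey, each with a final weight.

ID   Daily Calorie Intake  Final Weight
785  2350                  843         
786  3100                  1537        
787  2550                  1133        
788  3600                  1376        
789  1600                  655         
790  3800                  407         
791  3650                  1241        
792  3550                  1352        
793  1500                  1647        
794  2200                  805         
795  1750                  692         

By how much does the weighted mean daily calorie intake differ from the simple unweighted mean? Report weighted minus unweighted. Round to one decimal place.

Unweighted sum = 2350 + 3100 + 2550 + 3600 + 1600 + 3800 + 3650 + 3550 + 1500 + 2200 + 1750 = 29650
Unweighted mean = 29650 / 11 = 2695.4545
Weighted sum = 2350×843 + 3100×1537 + 2550×1133 + 3600×1376 + 1600×655 + 3800×407 + 3650×1241 + 3550×1352 + 1500×1647 + 2200×805 + 1750×692
  = 31964850
Sum of weights = 843 + 1537 + 1133 + 1376 + 655 + 407 + 1241 + 1352 + 1647 + 805 + 692 = 11688
Weighted mean = 31964850 / 11688 = 2734.8434
Difference (weighted minus unweighted) = 39.388884

39.4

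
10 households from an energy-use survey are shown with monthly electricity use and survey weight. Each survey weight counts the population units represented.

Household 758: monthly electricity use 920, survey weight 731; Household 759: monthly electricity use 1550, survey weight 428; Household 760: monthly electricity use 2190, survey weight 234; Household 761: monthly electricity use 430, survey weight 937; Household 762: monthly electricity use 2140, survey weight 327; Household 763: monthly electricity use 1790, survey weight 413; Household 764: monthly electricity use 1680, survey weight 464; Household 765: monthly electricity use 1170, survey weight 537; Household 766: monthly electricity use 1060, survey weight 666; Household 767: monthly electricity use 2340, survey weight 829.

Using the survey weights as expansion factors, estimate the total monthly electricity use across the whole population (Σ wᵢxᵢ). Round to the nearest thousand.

Weighted total = 920×731 + 1550×428 + 2190×234 + 430×937 + 2140×327 + 1790×413 + 1680×464 + 1170×537 + 1060×666 + 2340×829
  = 7743970

7744000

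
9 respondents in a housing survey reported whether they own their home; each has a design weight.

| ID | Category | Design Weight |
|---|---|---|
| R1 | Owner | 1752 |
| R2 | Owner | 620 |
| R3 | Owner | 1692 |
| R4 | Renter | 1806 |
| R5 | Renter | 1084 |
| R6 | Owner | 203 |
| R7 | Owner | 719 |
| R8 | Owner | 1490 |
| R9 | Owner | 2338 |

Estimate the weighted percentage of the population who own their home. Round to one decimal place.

75.3

Sum of weights for 'Owner' = 1752 + 620 + 1692 + 203 + 719 + 1490 + 2338 = 8814
Total weight = 1752 + 620 + 1692 + 1806 + 1084 + 203 + 719 + 1490 + 2338 = 11704
Weighted proportion = 8814 / 11704 = 0.75307587 → 75.307587%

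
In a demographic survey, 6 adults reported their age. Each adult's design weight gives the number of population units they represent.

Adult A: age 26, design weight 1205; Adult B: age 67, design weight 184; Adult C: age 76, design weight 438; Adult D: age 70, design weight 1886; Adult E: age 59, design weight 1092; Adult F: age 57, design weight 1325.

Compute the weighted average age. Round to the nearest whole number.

Weighted sum = 348919
Sum of weights = 1205 + 184 + 438 + 1886 + 1092 + 1325 = 6130
Weighted mean = 348919 / 6130 = 56.919902

57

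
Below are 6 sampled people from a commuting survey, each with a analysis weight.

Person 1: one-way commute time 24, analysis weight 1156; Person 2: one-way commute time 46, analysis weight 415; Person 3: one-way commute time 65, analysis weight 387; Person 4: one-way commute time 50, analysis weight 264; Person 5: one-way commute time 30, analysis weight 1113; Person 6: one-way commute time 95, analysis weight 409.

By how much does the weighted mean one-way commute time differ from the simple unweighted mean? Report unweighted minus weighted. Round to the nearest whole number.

10

Unweighted sum = 24 + 46 + 65 + 50 + 30 + 95 = 310
Unweighted mean = 310 / 6 = 51.666667
Weighted sum = 24×1156 + 46×415 + 65×387 + 50×264 + 30×1113 + 95×409
  = 157434
Sum of weights = 3744
Weighted mean = 157434 / 3744 = 42.049679
Difference (unweighted minus weighted) = 9.6169872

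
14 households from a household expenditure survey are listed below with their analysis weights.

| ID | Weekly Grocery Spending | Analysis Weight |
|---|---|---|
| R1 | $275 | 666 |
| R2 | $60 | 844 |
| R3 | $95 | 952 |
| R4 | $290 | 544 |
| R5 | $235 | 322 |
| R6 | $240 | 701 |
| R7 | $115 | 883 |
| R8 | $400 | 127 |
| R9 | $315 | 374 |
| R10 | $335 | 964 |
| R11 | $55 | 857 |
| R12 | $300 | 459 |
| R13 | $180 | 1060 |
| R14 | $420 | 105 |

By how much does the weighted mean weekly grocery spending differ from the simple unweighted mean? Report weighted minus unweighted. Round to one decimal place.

-40.5

Unweighted sum = 3315
Unweighted mean = 3315 / 14 = 236.78571
Weighted sum = 1738730
Sum of weights = 8858
Weighted mean = 1738730 / 8858 = 196.28923
Difference (weighted minus unweighted) = -40.496484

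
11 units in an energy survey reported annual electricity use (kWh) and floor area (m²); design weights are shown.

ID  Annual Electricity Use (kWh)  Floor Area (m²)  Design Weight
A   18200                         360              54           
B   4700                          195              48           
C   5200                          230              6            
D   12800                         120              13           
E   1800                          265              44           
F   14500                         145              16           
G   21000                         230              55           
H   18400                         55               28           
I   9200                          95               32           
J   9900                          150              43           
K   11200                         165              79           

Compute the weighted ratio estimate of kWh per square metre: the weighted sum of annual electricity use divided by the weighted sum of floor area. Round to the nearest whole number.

Σ wᵢ·y = 4992300
Σ wᵢ·x = 360×54 + 195×48 + 230×6 + 120×13 + 265×44 + 145×16 + 230×55 + 55×28 + 95×32 + 150×43 + 165×79
  = 82435
Ratio = 4992300 / 82435 = 60.560442

61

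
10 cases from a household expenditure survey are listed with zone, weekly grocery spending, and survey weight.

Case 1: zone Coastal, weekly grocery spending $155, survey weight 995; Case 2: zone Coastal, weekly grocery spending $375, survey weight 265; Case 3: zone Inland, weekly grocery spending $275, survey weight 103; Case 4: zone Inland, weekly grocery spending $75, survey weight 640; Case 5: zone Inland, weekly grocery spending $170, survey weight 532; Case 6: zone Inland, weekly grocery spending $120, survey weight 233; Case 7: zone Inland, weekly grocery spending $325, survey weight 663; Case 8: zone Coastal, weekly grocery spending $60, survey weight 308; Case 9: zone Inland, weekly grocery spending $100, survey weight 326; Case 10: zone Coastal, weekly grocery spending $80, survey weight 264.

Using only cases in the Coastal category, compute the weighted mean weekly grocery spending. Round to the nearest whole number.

160

Coastal rows: 1, 2, 8, 10
Weighted sum = 155×995 + 375×265 + 60×308 + 80×264
  = 154225 + 99375 + 18480 + 21120 = 293200
Sum of weights = 995 + 265 + 308 + 264 = 1832
Weighted mean = 293200 / 1832 = 160.04367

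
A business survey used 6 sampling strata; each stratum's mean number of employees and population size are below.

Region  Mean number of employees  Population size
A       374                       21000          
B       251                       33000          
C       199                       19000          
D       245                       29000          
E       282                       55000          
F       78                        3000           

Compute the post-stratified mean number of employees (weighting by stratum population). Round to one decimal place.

Σ Nₕ·x̄ₕ = 374×21000 + 251×33000 + 199×19000 + 245×29000 + 282×55000 + 78×3000
  = 7854000 + 8283000 + 3781000 + 7105000 + 15510000 + 234000 = 42767000
Σ Nₕ = 21000 + 33000 + 19000 + 29000 + 55000 + 3000 = 160000
Overall mean = 42767000 / 160000 = 267.29375

267.3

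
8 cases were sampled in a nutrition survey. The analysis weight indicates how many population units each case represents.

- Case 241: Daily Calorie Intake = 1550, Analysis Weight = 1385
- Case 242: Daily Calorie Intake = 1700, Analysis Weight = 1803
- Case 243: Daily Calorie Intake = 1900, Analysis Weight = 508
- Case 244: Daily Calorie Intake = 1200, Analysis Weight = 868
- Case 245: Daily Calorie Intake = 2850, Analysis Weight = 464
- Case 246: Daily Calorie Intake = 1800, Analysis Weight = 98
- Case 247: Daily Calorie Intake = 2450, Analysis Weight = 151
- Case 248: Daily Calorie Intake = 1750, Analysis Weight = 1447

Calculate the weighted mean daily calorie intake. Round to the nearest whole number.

Weighted sum = 1550×1385 + 1700×1803 + 1900×508 + 1200×868 + 2850×464 + 1800×98 + 2450×151 + 1750×1447
  = 11619650
Sum of weights = 6724
Weighted mean = 11619650 / 6724 = 1728.086

1728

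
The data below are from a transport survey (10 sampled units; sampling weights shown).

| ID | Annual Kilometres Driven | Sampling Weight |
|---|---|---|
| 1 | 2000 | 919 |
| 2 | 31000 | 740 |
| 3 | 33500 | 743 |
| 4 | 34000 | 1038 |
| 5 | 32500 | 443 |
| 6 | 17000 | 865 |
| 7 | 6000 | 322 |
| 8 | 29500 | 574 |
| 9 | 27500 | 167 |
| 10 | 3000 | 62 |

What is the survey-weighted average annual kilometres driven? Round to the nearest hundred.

23400

Weighted sum = 2000×919 + 31000×740 + 33500×743 + 34000×1038 + 32500×443 + 17000×865 + 6000×322 + 29500×574 + 27500×167 + 3000×62
  = 1838000 + 22940000 + 24890500 + 35292000 + 14397500 + 14705000 + 1932000 + 16933000 + 4592500 + 186000 = 137706500
Sum of weights = 919 + 740 + 743 + 1038 + 443 + 865 + 322 + 574 + 167 + 62 = 5873
Weighted mean = 137706500 / 5873 = 23447.386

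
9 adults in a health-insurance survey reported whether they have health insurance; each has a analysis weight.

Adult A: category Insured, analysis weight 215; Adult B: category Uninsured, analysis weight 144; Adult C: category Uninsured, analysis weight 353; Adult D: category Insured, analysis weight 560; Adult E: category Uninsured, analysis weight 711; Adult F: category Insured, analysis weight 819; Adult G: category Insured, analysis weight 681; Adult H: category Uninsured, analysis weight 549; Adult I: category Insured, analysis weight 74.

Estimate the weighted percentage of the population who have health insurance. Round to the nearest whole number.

57

Sum of weights for 'Insured' = 215 + 560 + 819 + 681 + 74 = 2349
Total weight = 215 + 144 + 353 + 560 + 711 + 819 + 681 + 549 + 74 = 4106
Weighted proportion = 2349 / 4106 = 0.57208962 → 57.208962%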